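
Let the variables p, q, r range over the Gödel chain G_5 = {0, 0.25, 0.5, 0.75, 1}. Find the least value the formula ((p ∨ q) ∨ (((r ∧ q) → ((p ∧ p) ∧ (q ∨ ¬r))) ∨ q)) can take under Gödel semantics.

0.25

The minimum is attained at p = 0, q = 0.25, r = 0.25:
  (p ∨ q) = max(0, 0.25) = 0.25
  (r ∧ q) = min(0.25, 0.25) = 0.25
  (p ∧ p) = min(0, 0) = 0
  ¬r: Gödel ¬ of 0.25 = 0 (operand ≠ 0)
  (q ∨ ¬r) = max(0.25, 0) = 0.25
  ((p ∧ p) ∧ (q ∨ ¬r)) = min(0, 0.25) = 0
  ((r ∧ q) → ((p ∧ p) ∧ (q ∨ ¬r))): 0.25 > 0, so result = 0
  (((r ∧ q) → ((p ∧ p) ∧ (q ∨ ¬r))) ∨ q) = max(0, 0.25) = 0.25
  ((p ∨ q) ∨ (((r ∧ q) → ((p ∧ p) ∧ (q ∨ ¬r))) ∨ q)) = max(0.25, 0.25) = 0.25
Checking all 125 assignments confirms none give a value below 0.25.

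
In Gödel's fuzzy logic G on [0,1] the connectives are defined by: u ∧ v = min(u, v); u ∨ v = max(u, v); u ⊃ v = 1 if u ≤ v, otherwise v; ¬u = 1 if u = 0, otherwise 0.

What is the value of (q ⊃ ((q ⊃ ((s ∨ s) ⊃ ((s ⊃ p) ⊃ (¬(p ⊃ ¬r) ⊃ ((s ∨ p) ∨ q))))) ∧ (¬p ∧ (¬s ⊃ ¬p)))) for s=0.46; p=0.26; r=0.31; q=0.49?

0.00

(s ∨ s) = max(0.46, 0.46) = 0.46
(s ⊃ p): 0.46 > 0.26, so result = 0.26
¬r: Gödel ¬ of 0.31 = 0 (operand ≠ 0)
(p ⊃ ¬r): 0.26 > 0, so result = 0
¬(p ⊃ ¬r): Gödel ¬ of 0 = 1 (operand is 0)
(s ∨ p) = max(0.46, 0.26) = 0.46
((s ∨ p) ∨ q) = max(0.46, 0.49) = 0.49
(¬(p ⊃ ¬r) ⊃ ((s ∨ p) ∨ q)): 1 > 0.49, so result = 0.49
((s ⊃ p) ⊃ (¬(p ⊃ ¬r) ⊃ ((s ∨ p) ∨ q))): 0.26 ≤ 0.49, so result = 1
((s ∨ s) ⊃ ((s ⊃ p) ⊃ (¬(p ⊃ ¬r) ⊃ ((s ∨ p) ∨ q)))): 0.46 ≤ 1, so result = 1
(q ⊃ ((s ∨ s) ⊃ ((s ⊃ p) ⊃ (¬(p ⊃ ¬r) ⊃ ((s ∨ p) ∨ q))))): 0.49 ≤ 1, so result = 1
¬p: Gödel ¬ of 0.26 = 0 (operand ≠ 0)
¬s: Gödel ¬ of 0.46 = 0 (operand ≠ 0)
¬p: Gödel ¬ of 0.26 = 0 (operand ≠ 0)
(¬s ⊃ ¬p): 0 ≤ 0, so result = 1
(¬p ∧ (¬s ⊃ ¬p)) = min(0, 1) = 0
((q ⊃ ((s ∨ s) ⊃ ((s ⊃ p) ⊃ (¬(p ⊃ ¬r) ⊃ ((s ∨ p) ∨ q))))) ∧ (¬p ∧ (¬s ⊃ ¬p))) = min(1, 0) = 0
(q ⊃ ((q ⊃ ((s ∨ s) ⊃ ((s ⊃ p) ⊃ (¬(p ⊃ ¬r) ⊃ ((s ∨ p) ∨ q))))) ∧ (¬p ∧ (¬s ⊃ ¬p)))): 0.49 > 0, so result = 0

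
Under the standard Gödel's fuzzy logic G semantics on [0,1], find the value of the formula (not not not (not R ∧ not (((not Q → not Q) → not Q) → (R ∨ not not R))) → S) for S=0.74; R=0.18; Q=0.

0.74

not R: Gödel ¬ of 0.18 = 0 (operand ≠ 0)
not Q: Gödel ¬ of 0 = 1 (operand is 0)
not Q: Gödel ¬ of 0 = 1 (operand is 0)
(not Q → not Q): 1 ≤ 1, so result = 1
not Q: Gödel ¬ of 0 = 1 (operand is 0)
((not Q → not Q) → not Q): 1 ≤ 1, so result = 1
not R: Gödel ¬ of 0.18 = 0 (operand ≠ 0)
not not R: Gödel ¬ of 0 = 1 (operand is 0)
(R ∨ not not R) = max(0.18, 1) = 1
(((not Q → not Q) → not Q) → (R ∨ not not R)): 1 ≤ 1, so result = 1
not (((not Q → not Q) → not Q) → (R ∨ not not R)): Gödel ¬ of 1 = 0 (operand ≠ 0)
(not R ∧ not (((not Q → not Q) → not Q) → (R ∨ not not R))) = min(0, 0) = 0
not (not R ∧ not (((not Q → not Q) → not Q) → (R ∨ not not R))): Gödel ¬ of 0 = 1 (operand is 0)
not not (not R ∧ not (((not Q → not Q) → not Q) → (R ∨ not not R))): Gödel ¬ of 1 = 0 (operand ≠ 0)
not not not (not R ∧ not (((not Q → not Q) → not Q) → (R ∨ not not R))): Gödel ¬ of 0 = 1 (operand is 0)
(not not not (not R ∧ not (((not Q → not Q) → not Q) → (R ∨ not not R))) → S): 1 > 0.74, so result = 0.74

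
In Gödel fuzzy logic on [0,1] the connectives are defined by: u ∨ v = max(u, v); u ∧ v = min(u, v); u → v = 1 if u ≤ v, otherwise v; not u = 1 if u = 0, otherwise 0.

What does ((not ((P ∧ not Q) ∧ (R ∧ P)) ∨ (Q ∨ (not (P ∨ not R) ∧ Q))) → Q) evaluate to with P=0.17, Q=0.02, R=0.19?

not Q: Gödel ¬ of 0.02 = 0 (operand ≠ 0)
(P ∧ not Q) = min(0.17, 0) = 0
(R ∧ P) = min(0.19, 0.17) = 0.17
((P ∧ not Q) ∧ (R ∧ P)) = min(0, 0.17) = 0
not ((P ∧ not Q) ∧ (R ∧ P)): Gödel ¬ of 0 = 1 (operand is 0)
not R: Gödel ¬ of 0.19 = 0 (operand ≠ 0)
(P ∨ not R) = max(0.17, 0) = 0.17
not (P ∨ not R): Gödel ¬ of 0.17 = 0 (operand ≠ 0)
(not (P ∨ not R) ∧ Q) = min(0, 0.02) = 0
(Q ∨ (not (P ∨ not R) ∧ Q)) = max(0.02, 0) = 0.02
(not ((P ∧ not Q) ∧ (R ∧ P)) ∨ (Q ∨ (not (P ∨ not R) ∧ Q))) = max(1, 0.02) = 1
((not ((P ∧ not Q) ∧ (R ∧ P)) ∨ (Q ∨ (not (P ∨ not R) ∧ Q))) → Q): 1 > 0.02, so result = 0.02

0.02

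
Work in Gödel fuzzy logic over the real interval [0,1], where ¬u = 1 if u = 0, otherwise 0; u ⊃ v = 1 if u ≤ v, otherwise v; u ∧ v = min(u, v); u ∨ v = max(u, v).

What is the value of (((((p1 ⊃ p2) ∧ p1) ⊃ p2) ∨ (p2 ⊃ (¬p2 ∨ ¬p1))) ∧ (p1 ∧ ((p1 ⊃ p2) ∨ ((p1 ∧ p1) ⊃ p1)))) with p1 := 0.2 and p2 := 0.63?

0.20

(p1 ⊃ p2): 0.2 ≤ 0.63, so result = 1
((p1 ⊃ p2) ∧ p1) = min(1, 0.2) = 0.2
(((p1 ⊃ p2) ∧ p1) ⊃ p2): 0.2 ≤ 0.63, so result = 1
¬p2: Gödel ¬ of 0.63 = 0 (operand ≠ 0)
¬p1: Gödel ¬ of 0.2 = 0 (operand ≠ 0)
(¬p2 ∨ ¬p1) = max(0, 0) = 0
(p2 ⊃ (¬p2 ∨ ¬p1)): 0.63 > 0, so result = 0
((((p1 ⊃ p2) ∧ p1) ⊃ p2) ∨ (p2 ⊃ (¬p2 ∨ ¬p1))) = max(1, 0) = 1
(p1 ⊃ p2): 0.2 ≤ 0.63, so result = 1
(p1 ∧ p1) = min(0.2, 0.2) = 0.2
((p1 ∧ p1) ⊃ p1): 0.2 ≤ 0.2, so result = 1
((p1 ⊃ p2) ∨ ((p1 ∧ p1) ⊃ p1)) = max(1, 1) = 1
(p1 ∧ ((p1 ⊃ p2) ∨ ((p1 ∧ p1) ⊃ p1))) = min(0.2, 1) = 0.2
(((((p1 ⊃ p2) ∧ p1) ⊃ p2) ∨ (p2 ⊃ (¬p2 ∨ ¬p1))) ∧ (p1 ∧ ((p1 ⊃ p2) ∨ ((p1 ∧ p1) ⊃ p1)))) = min(1, 0.2) = 0.2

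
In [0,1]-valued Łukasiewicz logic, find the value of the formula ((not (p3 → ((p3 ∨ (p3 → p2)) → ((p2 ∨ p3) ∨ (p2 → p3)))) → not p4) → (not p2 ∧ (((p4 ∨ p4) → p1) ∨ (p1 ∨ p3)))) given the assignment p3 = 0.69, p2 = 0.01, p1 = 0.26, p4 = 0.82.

0.69

(p3 → p2): min(1, 1 − 0.69 + 0.01) = 0.32
(p3 ∨ (p3 → p2)) = max(0.69, 0.32) = 0.69
(p2 ∨ p3) = max(0.01, 0.69) = 0.69
(p2 → p3): min(1, 1 − 0.01 + 0.69) = 1
((p2 ∨ p3) ∨ (p2 → p3)) = max(0.69, 1) = 1
((p3 ∨ (p3 → p2)) → ((p2 ∨ p3) ∨ (p2 → p3))): min(1, 1 − 0.69 + 1) = 1
(p3 → ((p3 ∨ (p3 → p2)) → ((p2 ∨ p3) ∨ (p2 → p3)))): min(1, 1 − 0.69 + 1) = 1
not (p3 → ((p3 ∨ (p3 → p2)) → ((p2 ∨ p3) ∨ (p2 → p3)))): Łukasiewicz ¬ gives 1 − 1 = 0
not p4: Łukasiewicz ¬ gives 1 − 0.82 = 0.18
(not (p3 → ((p3 ∨ (p3 → p2)) → ((p2 ∨ p3) ∨ (p2 → p3)))) → not p4): min(1, 1 − 0 + 0.18) = 1
not p2: Łukasiewicz ¬ gives 1 − 0.01 = 0.99
(p4 ∨ p4) = max(0.82, 0.82) = 0.82
((p4 ∨ p4) → p1): min(1, 1 − 0.82 + 0.26) = 0.44
(p1 ∨ p3) = max(0.26, 0.69) = 0.69
(((p4 ∨ p4) → p1) ∨ (p1 ∨ p3)) = max(0.44, 0.69) = 0.69
(not p2 ∧ (((p4 ∨ p4) → p1) ∨ (p1 ∨ p3))) = min(0.99, 0.69) = 0.69
((not (p3 → ((p3 ∨ (p3 → p2)) → ((p2 ∨ p3) ∨ (p2 → p3)))) → not p4) → (not p2 ∧ (((p4 ∨ p4) → p1) ∨ (p1 ∨ p3)))): min(1, 1 − 1 + 0.69) = 0.69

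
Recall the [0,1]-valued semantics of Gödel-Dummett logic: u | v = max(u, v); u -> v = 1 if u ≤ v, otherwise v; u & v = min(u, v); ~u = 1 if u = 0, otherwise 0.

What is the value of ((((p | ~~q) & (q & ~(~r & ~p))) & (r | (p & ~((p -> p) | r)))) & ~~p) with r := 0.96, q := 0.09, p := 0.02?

~q: Gödel ¬ of 0.09 = 0 (operand ≠ 0)
~~q: Gödel ¬ of 0 = 1 (operand is 0)
(p | ~~q) = max(0.02, 1) = 1
~r: Gödel ¬ of 0.96 = 0 (operand ≠ 0)
~p: Gödel ¬ of 0.02 = 0 (operand ≠ 0)
(~r & ~p) = min(0, 0) = 0
~(~r & ~p): Gödel ¬ of 0 = 1 (operand is 0)
(q & ~(~r & ~p)) = min(0.09, 1) = 0.09
((p | ~~q) & (q & ~(~r & ~p))) = min(1, 0.09) = 0.09
(p -> p): 0.02 ≤ 0.02, so result = 1
((p -> p) | r) = max(1, 0.96) = 1
~((p -> p) | r): Gödel ¬ of 1 = 0 (operand ≠ 0)
(p & ~((p -> p) | r)) = min(0.02, 0) = 0
(r | (p & ~((p -> p) | r))) = max(0.96, 0) = 0.96
(((p | ~~q) & (q & ~(~r & ~p))) & (r | (p & ~((p -> p) | r)))) = min(0.09, 0.96) = 0.09
~p: Gödel ¬ of 0.02 = 0 (operand ≠ 0)
~~p: Gödel ¬ of 0 = 1 (operand is 0)
((((p | ~~q) & (q & ~(~r & ~p))) & (r | (p & ~((p -> p) | r)))) & ~~p) = min(0.09, 1) = 0.09

0.09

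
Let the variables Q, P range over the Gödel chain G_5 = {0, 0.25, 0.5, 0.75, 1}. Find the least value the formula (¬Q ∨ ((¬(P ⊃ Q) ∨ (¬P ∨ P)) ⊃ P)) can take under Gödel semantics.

0.00

The minimum is attained at Q = 0.25, P = 0:
  ¬Q: Gödel ¬ of 0.25 = 0 (operand ≠ 0)
  (P ⊃ Q): 0 ≤ 0.25, so result = 1
  ¬(P ⊃ Q): Gödel ¬ of 1 = 0 (operand ≠ 0)
  ¬P: Gödel ¬ of 0 = 1 (operand is 0)
  (¬P ∨ P) = max(1, 0) = 1
  (¬(P ⊃ Q) ∨ (¬P ∨ P)) = max(0, 1) = 1
  ((¬(P ⊃ Q) ∨ (¬P ∨ P)) ⊃ P): 1 > 0, so result = 0
  (¬Q ∨ ((¬(P ⊃ Q) ∨ (¬P ∨ P)) ⊃ P)) = max(0, 0) = 0
Checking all 25 assignments confirms none give a value below 0.00.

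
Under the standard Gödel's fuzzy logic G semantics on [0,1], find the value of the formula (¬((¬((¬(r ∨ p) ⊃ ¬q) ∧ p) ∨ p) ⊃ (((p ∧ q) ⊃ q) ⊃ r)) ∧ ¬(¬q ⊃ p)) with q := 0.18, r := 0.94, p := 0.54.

(r ∨ p) = max(0.94, 0.54) = 0.94
¬(r ∨ p): Gödel ¬ of 0.94 = 0 (operand ≠ 0)
¬q: Gödel ¬ of 0.18 = 0 (operand ≠ 0)
(¬(r ∨ p) ⊃ ¬q): 0 ≤ 0, so result = 1
((¬(r ∨ p) ⊃ ¬q) ∧ p) = min(1, 0.54) = 0.54
¬((¬(r ∨ p) ⊃ ¬q) ∧ p): Gödel ¬ of 0.54 = 0 (operand ≠ 0)
(¬((¬(r ∨ p) ⊃ ¬q) ∧ p) ∨ p) = max(0, 0.54) = 0.54
(p ∧ q) = min(0.54, 0.18) = 0.18
((p ∧ q) ⊃ q): 0.18 ≤ 0.18, so result = 1
(((p ∧ q) ⊃ q) ⊃ r): 1 > 0.94, so result = 0.94
((¬((¬(r ∨ p) ⊃ ¬q) ∧ p) ∨ p) ⊃ (((p ∧ q) ⊃ q) ⊃ r)): 0.54 ≤ 0.94, so result = 1
¬((¬((¬(r ∨ p) ⊃ ¬q) ∧ p) ∨ p) ⊃ (((p ∧ q) ⊃ q) ⊃ r)): Gödel ¬ of 1 = 0 (operand ≠ 0)
¬q: Gödel ¬ of 0.18 = 0 (operand ≠ 0)
(¬q ⊃ p): 0 ≤ 0.54, so result = 1
¬(¬q ⊃ p): Gödel ¬ of 1 = 0 (operand ≠ 0)
(¬((¬((¬(r ∨ p) ⊃ ¬q) ∧ p) ∨ p) ⊃ (((p ∧ q) ⊃ q) ⊃ r)) ∧ ¬(¬q ⊃ p)) = min(0, 0) = 0

0.00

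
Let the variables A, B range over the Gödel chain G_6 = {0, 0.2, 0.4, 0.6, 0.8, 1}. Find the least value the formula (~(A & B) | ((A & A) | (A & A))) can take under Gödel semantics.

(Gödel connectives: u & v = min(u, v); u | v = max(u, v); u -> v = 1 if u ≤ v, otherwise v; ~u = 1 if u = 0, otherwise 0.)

The minimum is attained at A = 0.2, B = 0.2:
  (A & B) = min(0.2, 0.2) = 0.2
  ~(A & B): Gödel ¬ of 0.2 = 0 (operand ≠ 0)
  (A & A) = min(0.2, 0.2) = 0.2
  (A & A) = min(0.2, 0.2) = 0.2
  ((A & A) | (A & A)) = max(0.2, 0.2) = 0.2
  (~(A & B) | ((A & A) | (A & A))) = max(0, 0.2) = 0.2
Checking all 36 assignments confirms none give a value below 0.20.

0.20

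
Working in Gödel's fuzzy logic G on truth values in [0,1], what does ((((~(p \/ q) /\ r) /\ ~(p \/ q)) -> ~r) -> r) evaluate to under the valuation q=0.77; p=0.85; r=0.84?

(p \/ q) = max(0.85, 0.77) = 0.85
~(p \/ q): Gödel ¬ of 0.85 = 0 (operand ≠ 0)
(~(p \/ q) /\ r) = min(0, 0.84) = 0
(p \/ q) = max(0.85, 0.77) = 0.85
~(p \/ q): Gödel ¬ of 0.85 = 0 (operand ≠ 0)
((~(p \/ q) /\ r) /\ ~(p \/ q)) = min(0, 0) = 0
~r: Gödel ¬ of 0.84 = 0 (operand ≠ 0)
(((~(p \/ q) /\ r) /\ ~(p \/ q)) -> ~r): 0 ≤ 0, so result = 1
((((~(p \/ q) /\ r) /\ ~(p \/ q)) -> ~r) -> r): 1 > 0.84, so result = 0.84

0.84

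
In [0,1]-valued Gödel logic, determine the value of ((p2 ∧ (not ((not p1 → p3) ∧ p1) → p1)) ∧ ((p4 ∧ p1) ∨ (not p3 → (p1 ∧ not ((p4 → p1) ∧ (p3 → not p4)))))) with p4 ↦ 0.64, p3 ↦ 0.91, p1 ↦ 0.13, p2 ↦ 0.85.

0.85

not p1: Gödel ¬ of 0.13 = 0 (operand ≠ 0)
(not p1 → p3): 0 ≤ 0.91, so result = 1
((not p1 → p3) ∧ p1) = min(1, 0.13) = 0.13
not ((not p1 → p3) ∧ p1): Gödel ¬ of 0.13 = 0 (operand ≠ 0)
(not ((not p1 → p3) ∧ p1) → p1): 0 ≤ 0.13, so result = 1
(p2 ∧ (not ((not p1 → p3) ∧ p1) → p1)) = min(0.85, 1) = 0.85
(p4 ∧ p1) = min(0.64, 0.13) = 0.13
not p3: Gödel ¬ of 0.91 = 0 (operand ≠ 0)
(p4 → p1): 0.64 > 0.13, so result = 0.13
not p4: Gödel ¬ of 0.64 = 0 (operand ≠ 0)
(p3 → not p4): 0.91 > 0, so result = 0
((p4 → p1) ∧ (p3 → not p4)) = min(0.13, 0) = 0
not ((p4 → p1) ∧ (p3 → not p4)): Gödel ¬ of 0 = 1 (operand is 0)
(p1 ∧ not ((p4 → p1) ∧ (p3 → not p4))) = min(0.13, 1) = 0.13
(not p3 → (p1 ∧ not ((p4 → p1) ∧ (p3 → not p4)))): 0 ≤ 0.13, so result = 1
((p4 ∧ p1) ∨ (not p3 → (p1 ∧ not ((p4 → p1) ∧ (p3 → not p4))))) = max(0.13, 1) = 1
((p2 ∧ (not ((not p1 → p3) ∧ p1) → p1)) ∧ ((p4 ∧ p1) ∨ (not p3 → (p1 ∧ not ((p4 → p1) ∧ (p3 → not p4)))))) = min(0.85, 1) = 0.85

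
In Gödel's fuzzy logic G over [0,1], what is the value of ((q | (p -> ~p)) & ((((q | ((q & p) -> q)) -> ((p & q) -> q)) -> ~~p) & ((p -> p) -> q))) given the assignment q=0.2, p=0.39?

0.20

~p: Gödel ¬ of 0.39 = 0 (operand ≠ 0)
(p -> ~p): 0.39 > 0, so result = 0
(q | (p -> ~p)) = max(0.2, 0) = 0.2
(q & p) = min(0.2, 0.39) = 0.2
((q & p) -> q): 0.2 ≤ 0.2, so result = 1
(q | ((q & p) -> q)) = max(0.2, 1) = 1
(p & q) = min(0.39, 0.2) = 0.2
((p & q) -> q): 0.2 ≤ 0.2, so result = 1
((q | ((q & p) -> q)) -> ((p & q) -> q)): 1 ≤ 1, so result = 1
~p: Gödel ¬ of 0.39 = 0 (operand ≠ 0)
~~p: Gödel ¬ of 0 = 1 (operand is 0)
(((q | ((q & p) -> q)) -> ((p & q) -> q)) -> ~~p): 1 ≤ 1, so result = 1
(p -> p): 0.39 ≤ 0.39, so result = 1
((p -> p) -> q): 1 > 0.2, so result = 0.2
((((q | ((q & p) -> q)) -> ((p & q) -> q)) -> ~~p) & ((p -> p) -> q)) = min(1, 0.2) = 0.2
((q | (p -> ~p)) & ((((q | ((q & p) -> q)) -> ((p & q) -> q)) -> ~~p) & ((p -> p) -> q))) = min(0.2, 0.2) = 0.2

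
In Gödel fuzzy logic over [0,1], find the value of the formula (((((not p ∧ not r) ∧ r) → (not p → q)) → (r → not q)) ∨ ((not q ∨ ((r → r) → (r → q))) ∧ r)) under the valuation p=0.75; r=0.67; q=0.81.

not p: Gödel ¬ of 0.75 = 0 (operand ≠ 0)
not r: Gödel ¬ of 0.67 = 0 (operand ≠ 0)
(not p ∧ not r) = min(0, 0) = 0
((not p ∧ not r) ∧ r) = min(0, 0.67) = 0
not p: Gödel ¬ of 0.75 = 0 (operand ≠ 0)
(not p → q): 0 ≤ 0.81, so result = 1
(((not p ∧ not r) ∧ r) → (not p → q)): 0 ≤ 1, so result = 1
not q: Gödel ¬ of 0.81 = 0 (operand ≠ 0)
(r → not q): 0.67 > 0, so result = 0
((((not p ∧ not r) ∧ r) → (not p → q)) → (r → not q)): 1 > 0, so result = 0
not q: Gödel ¬ of 0.81 = 0 (operand ≠ 0)
(r → r): 0.67 ≤ 0.67, so result = 1
(r → q): 0.67 ≤ 0.81, so result = 1
((r → r) → (r → q)): 1 ≤ 1, so result = 1
(not q ∨ ((r → r) → (r → q))) = max(0, 1) = 1
((not q ∨ ((r → r) → (r → q))) ∧ r) = min(1, 0.67) = 0.67
(((((not p ∧ not r) ∧ r) → (not p → q)) → (r → not q)) ∨ ((not q ∨ ((r → r) → (r → q))) ∧ r)) = max(0, 0.67) = 0.67

0.67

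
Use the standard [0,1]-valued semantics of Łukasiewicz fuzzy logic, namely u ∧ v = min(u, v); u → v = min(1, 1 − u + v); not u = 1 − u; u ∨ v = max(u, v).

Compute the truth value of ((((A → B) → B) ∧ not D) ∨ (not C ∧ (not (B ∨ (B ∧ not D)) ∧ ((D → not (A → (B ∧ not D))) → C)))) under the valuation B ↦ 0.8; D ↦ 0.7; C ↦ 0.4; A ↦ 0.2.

(A → B): min(1, 1 − 0.2 + 0.8) = 1
((A → B) → B): min(1, 1 − 1 + 0.8) = 0.8
not D: Łukasiewicz ¬ gives 1 − 0.7 = 0.3
(((A → B) → B) ∧ not D) = min(0.8, 0.3) = 0.3
not C: Łukasiewicz ¬ gives 1 − 0.4 = 0.6
not D: Łukasiewicz ¬ gives 1 − 0.7 = 0.3
(B ∧ not D) = min(0.8, 0.3) = 0.3
(B ∨ (B ∧ not D)) = max(0.8, 0.3) = 0.8
not (B ∨ (B ∧ not D)): Łukasiewicz ¬ gives 1 − 0.8 = 0.2
not D: Łukasiewicz ¬ gives 1 − 0.7 = 0.3
(B ∧ not D) = min(0.8, 0.3) = 0.3
(A → (B ∧ not D)): min(1, 1 − 0.2 + 0.3) = 1
not (A → (B ∧ not D)): Łukasiewicz ¬ gives 1 − 1 = 0
(D → not (A → (B ∧ not D))): min(1, 1 − 0.7 + 0) = 0.3
((D → not (A → (B ∧ not D))) → C): min(1, 1 − 0.3 + 0.4) = 1
(not (B ∨ (B ∧ not D)) ∧ ((D → not (A → (B ∧ not D))) → C)) = min(0.2, 1) = 0.2
(not C ∧ (not (B ∨ (B ∧ not D)) ∧ ((D → not (A → (B ∧ not D))) → C))) = min(0.6, 0.2) = 0.2
((((A → B) → B) ∧ not D) ∨ (not C ∧ (not (B ∨ (B ∧ not D)) ∧ ((D → not (A → (B ∧ not D))) → C)))) = max(0.3, 0.2) = 0.3

0.30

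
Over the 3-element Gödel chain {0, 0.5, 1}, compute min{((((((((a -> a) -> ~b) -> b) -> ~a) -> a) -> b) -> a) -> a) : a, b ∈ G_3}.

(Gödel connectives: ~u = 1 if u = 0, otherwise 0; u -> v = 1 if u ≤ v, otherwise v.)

0.50

The minimum is attained at a = 0.5, b = 0:
  (a -> a): 0.5 ≤ 0.5, so result = 1
  ~b: Gödel ¬ of 0 = 1 (operand is 0)
  ((a -> a) -> ~b): 1 ≤ 1, so result = 1
  (((a -> a) -> ~b) -> b): 1 > 0, so result = 0
  ~a: Gödel ¬ of 0.5 = 0 (operand ≠ 0)
  ((((a -> a) -> ~b) -> b) -> ~a): 0 ≤ 0, so result = 1
  (((((a -> a) -> ~b) -> b) -> ~a) -> a): 1 > 0.5, so result = 0.5
  ((((((a -> a) -> ~b) -> b) -> ~a) -> a) -> b): 0.5 > 0, so result = 0
  (((((((a -> a) -> ~b) -> b) -> ~a) -> a) -> b) -> a): 0 ≤ 0.5, so result = 1
  ((((((((a -> a) -> ~b) -> b) -> ~a) -> a) -> b) -> a) -> a): 1 > 0.5, so result = 0.5
Checking all 9 assignments confirms none give a value below 0.50.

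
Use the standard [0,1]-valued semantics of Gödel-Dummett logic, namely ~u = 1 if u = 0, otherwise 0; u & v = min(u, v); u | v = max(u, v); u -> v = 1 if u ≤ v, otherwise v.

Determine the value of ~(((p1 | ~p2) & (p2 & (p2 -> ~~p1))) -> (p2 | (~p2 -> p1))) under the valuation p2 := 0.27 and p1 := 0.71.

0.00

~p2: Gödel ¬ of 0.27 = 0 (operand ≠ 0)
(p1 | ~p2) = max(0.71, 0) = 0.71
~p1: Gödel ¬ of 0.71 = 0 (operand ≠ 0)
~~p1: Gödel ¬ of 0 = 1 (operand is 0)
(p2 -> ~~p1): 0.27 ≤ 1, so result = 1
(p2 & (p2 -> ~~p1)) = min(0.27, 1) = 0.27
((p1 | ~p2) & (p2 & (p2 -> ~~p1))) = min(0.71, 0.27) = 0.27
~p2: Gödel ¬ of 0.27 = 0 (operand ≠ 0)
(~p2 -> p1): 0 ≤ 0.71, so result = 1
(p2 | (~p2 -> p1)) = max(0.27, 1) = 1
(((p1 | ~p2) & (p2 & (p2 -> ~~p1))) -> (p2 | (~p2 -> p1))): 0.27 ≤ 1, so result = 1
~(((p1 | ~p2) & (p2 & (p2 -> ~~p1))) -> (p2 | (~p2 -> p1))): Gödel ¬ of 1 = 0 (operand ≠ 0)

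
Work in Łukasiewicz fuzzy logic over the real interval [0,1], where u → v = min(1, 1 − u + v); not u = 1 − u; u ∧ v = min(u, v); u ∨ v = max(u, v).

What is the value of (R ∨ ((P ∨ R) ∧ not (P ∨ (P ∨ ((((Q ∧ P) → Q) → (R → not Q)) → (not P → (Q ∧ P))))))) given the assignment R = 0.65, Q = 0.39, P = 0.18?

0.65

(P ∨ R) = max(0.18, 0.65) = 0.65
(Q ∧ P) = min(0.39, 0.18) = 0.18
((Q ∧ P) → Q): min(1, 1 − 0.18 + 0.39) = 1
not Q: Łukasiewicz ¬ gives 1 − 0.39 = 0.61
(R → not Q): min(1, 1 − 0.65 + 0.61) = 0.96
(((Q ∧ P) → Q) → (R → not Q)): min(1, 1 − 1 + 0.96) = 0.96
not P: Łukasiewicz ¬ gives 1 − 0.18 = 0.82
(Q ∧ P) = min(0.39, 0.18) = 0.18
(not P → (Q ∧ P)): min(1, 1 − 0.82 + 0.18) = 0.36
((((Q ∧ P) → Q) → (R → not Q)) → (not P → (Q ∧ P))): min(1, 1 − 0.96 + 0.36) = 0.4
(P ∨ ((((Q ∧ P) → Q) → (R → not Q)) → (not P → (Q ∧ P)))) = max(0.18, 0.4) = 0.4
(P ∨ (P ∨ ((((Q ∧ P) → Q) → (R → not Q)) → (not P → (Q ∧ P))))) = max(0.18, 0.4) = 0.4
not (P ∨ (P ∨ ((((Q ∧ P) → Q) → (R → not Q)) → (not P → (Q ∧ P))))): Łukasiewicz ¬ gives 1 − 0.4 = 0.6
((P ∨ R) ∧ not (P ∨ (P ∨ ((((Q ∧ P) → Q) → (R → not Q)) → (not P → (Q ∧ P)))))) = min(0.65, 0.6) = 0.6
(R ∨ ((P ∨ R) ∧ not (P ∨ (P ∨ ((((Q ∧ P) → Q) → (R → not Q)) → (not P → (Q ∧ P))))))) = max(0.65, 0.6) = 0.65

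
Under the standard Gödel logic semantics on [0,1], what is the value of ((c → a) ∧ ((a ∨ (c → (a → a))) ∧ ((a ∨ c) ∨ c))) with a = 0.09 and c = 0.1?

0.09

(c → a): 0.1 > 0.09, so result = 0.09
(a → a): 0.09 ≤ 0.09, so result = 1
(c → (a → a)): 0.1 ≤ 1, so result = 1
(a ∨ (c → (a → a))) = max(0.09, 1) = 1
(a ∨ c) = max(0.09, 0.1) = 0.1
((a ∨ c) ∨ c) = max(0.1, 0.1) = 0.1
((a ∨ (c → (a → a))) ∧ ((a ∨ c) ∨ c)) = min(1, 0.1) = 0.1
((c → a) ∧ ((a ∨ (c → (a → a))) ∧ ((a ∨ c) ∨ c))) = min(0.09, 0.1) = 0.09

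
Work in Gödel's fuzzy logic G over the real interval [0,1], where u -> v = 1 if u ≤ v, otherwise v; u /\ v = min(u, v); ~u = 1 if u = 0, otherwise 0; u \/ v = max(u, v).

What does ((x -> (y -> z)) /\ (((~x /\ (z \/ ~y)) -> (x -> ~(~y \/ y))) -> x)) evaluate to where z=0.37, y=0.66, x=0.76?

0.37

(y -> z): 0.66 > 0.37, so result = 0.37
(x -> (y -> z)): 0.76 > 0.37, so result = 0.37
~x: Gödel ¬ of 0.76 = 0 (operand ≠ 0)
~y: Gödel ¬ of 0.66 = 0 (operand ≠ 0)
(z \/ ~y) = max(0.37, 0) = 0.37
(~x /\ (z \/ ~y)) = min(0, 0.37) = 0
~y: Gödel ¬ of 0.66 = 0 (operand ≠ 0)
(~y \/ y) = max(0, 0.66) = 0.66
~(~y \/ y): Gödel ¬ of 0.66 = 0 (operand ≠ 0)
(x -> ~(~y \/ y)): 0.76 > 0, so result = 0
((~x /\ (z \/ ~y)) -> (x -> ~(~y \/ y))): 0 ≤ 0, so result = 1
(((~x /\ (z \/ ~y)) -> (x -> ~(~y \/ y))) -> x): 1 > 0.76, so result = 0.76
((x -> (y -> z)) /\ (((~x /\ (z \/ ~y)) -> (x -> ~(~y \/ y))) -> x)) = min(0.37, 0.76) = 0.37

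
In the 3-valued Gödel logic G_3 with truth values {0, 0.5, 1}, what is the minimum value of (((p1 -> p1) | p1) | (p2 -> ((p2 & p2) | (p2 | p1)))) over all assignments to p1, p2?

1.00

Every assignment gives 1. For instance at p1 = 0, p2 = 0:
  (p1 -> p1): 0 ≤ 0, so result = 1
  ((p1 -> p1) | p1) = max(1, 0) = 1
  (p2 & p2) = min(0, 0) = 0
  (p2 | p1) = max(0, 0) = 0
  ((p2 & p2) | (p2 | p1)) = max(0, 0) = 0
  (p2 -> ((p2 & p2) | (p2 | p1))): 0 ≤ 0, so result = 1
  (((p1 -> p1) | p1) | (p2 -> ((p2 & p2) | (p2 | p1)))) = max(1, 1) = 1
All 9 assignments give value 1 — the formula is a G_3-tautology.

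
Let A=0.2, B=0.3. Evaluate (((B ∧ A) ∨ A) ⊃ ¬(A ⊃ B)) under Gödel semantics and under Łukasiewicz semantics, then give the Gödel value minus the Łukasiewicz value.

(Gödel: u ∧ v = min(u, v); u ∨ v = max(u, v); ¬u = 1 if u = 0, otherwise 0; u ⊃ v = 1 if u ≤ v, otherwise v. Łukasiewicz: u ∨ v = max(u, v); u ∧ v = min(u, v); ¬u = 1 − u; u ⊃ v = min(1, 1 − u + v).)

Gödel evaluation:
  (B ∧ A) = min(0.3, 0.2) = 0.2
  ((B ∧ A) ∨ A) = max(0.2, 0.2) = 0.2
  (A ⊃ B): 0.2 ≤ 0.3, so result = 1
  ¬(A ⊃ B): Gödel ¬ of 1 = 0 (operand ≠ 0)
  (((B ∧ A) ∨ A) ⊃ ¬(A ⊃ B)): 0.2 > 0, so result = 0
  Gödel value = 0
Łukasiewicz evaluation:
  (B ∧ A) = min(0.3, 0.2) = 0.2
  ((B ∧ A) ∨ A) = max(0.2, 0.2) = 0.2
  (A ⊃ B): min(1, 1 − 0.2 + 0.3) = 1
  ¬(A ⊃ B): Łukasiewicz ¬ gives 1 − 1 = 0
  (((B ∧ A) ∨ A) ⊃ ¬(A ⊃ B)): min(1, 1 − 0.2 + 0) = 0.8
  Łukasiewicz value = 0.8
Difference: 0 − 0.8 = -0.80

-0.80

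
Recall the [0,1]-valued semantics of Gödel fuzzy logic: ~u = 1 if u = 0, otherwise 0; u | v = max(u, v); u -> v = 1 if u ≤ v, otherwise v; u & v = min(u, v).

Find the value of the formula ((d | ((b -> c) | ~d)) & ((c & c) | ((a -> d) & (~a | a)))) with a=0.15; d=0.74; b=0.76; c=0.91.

(b -> c): 0.76 ≤ 0.91, so result = 1
~d: Gödel ¬ of 0.74 = 0 (operand ≠ 0)
((b -> c) | ~d) = max(1, 0) = 1
(d | ((b -> c) | ~d)) = max(0.74, 1) = 1
(c & c) = min(0.91, 0.91) = 0.91
(a -> d): 0.15 ≤ 0.74, so result = 1
~a: Gödel ¬ of 0.15 = 0 (operand ≠ 0)
(~a | a) = max(0, 0.15) = 0.15
((a -> d) & (~a | a)) = min(1, 0.15) = 0.15
((c & c) | ((a -> d) & (~a | a))) = max(0.91, 0.15) = 0.91
((d | ((b -> c) | ~d)) & ((c & c) | ((a -> d) & (~a | a)))) = min(1, 0.91) = 0.91

0.91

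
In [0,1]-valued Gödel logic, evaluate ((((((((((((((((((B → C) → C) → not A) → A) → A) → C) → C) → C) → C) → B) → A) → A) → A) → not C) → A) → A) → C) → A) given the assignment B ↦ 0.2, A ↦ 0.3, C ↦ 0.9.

(B → C): 0.2 ≤ 0.9, so result = 1
((B → C) → C): 1 > 0.9, so result = 0.9
not A: Gödel ¬ of 0.3 = 0 (operand ≠ 0)
(((B → C) → C) → not A): 0.9 > 0, so result = 0
((((B → C) → C) → not A) → A): 0 ≤ 0.3, so result = 1
(((((B → C) → C) → not A) → A) → A): 1 > 0.3, so result = 0.3
((((((B → C) → C) → not A) → A) → A) → C): 0.3 ≤ 0.9, so result = 1
(((((((B → C) → C) → not A) → A) → A) → C) → C): 1 > 0.9, so result = 0.9
((((((((B → C) → C) → not A) → A) → A) → C) → C) → C): 0.9 ≤ 0.9, so result = 1
(((((((((B → C) → C) → not A) → A) → A) → C) → C) → C) → C): 1 > 0.9, so result = 0.9
((((((((((B → C) → C) → not A) → A) → A) → C) → C) → C) → C) → B): 0.9 > 0.2, so result = 0.2
(((((((((((B → C) → C) → not A) → A) → A) → C) → C) → C) → C) → B) → A): 0.2 ≤ 0.3, so result = 1
((((((((((((B → C) → C) → not A) → A) → A) → C) → C) → C) → C) → B) → A) → A): 1 > 0.3, so result = 0.3
(((((((((((((B → C) → C) → not A) → A) → A) → C) → C) → C) → C) → B) → A) → A) → A): 0.3 ≤ 0.3, so result = 1
not C: Gödel ¬ of 0.9 = 0 (operand ≠ 0)
((((((((((((((B → C) → C) → not A) → A) → A) → C) → C) → C) → C) → B) → A) → A) → A) → not C): 1 > 0, so result = 0
(((((((((((((((B → C) → C) → not A) → A) → A) → C) → C) → C) → C) → B) → A) → A) → A) → not C) → A): 0 ≤ 0.3, so result = 1
((((((((((((((((B → C) → C) → not A) → A) → A) → C) → C) → C) → C) → B) → A) → A) → A) → not C) → A) → A): 1 > 0.3, so result = 0.3
(((((((((((((((((B → C) → C) → not A) → A) → A) → C) → C) → C) → C) → B) → A) → A) → A) → not C) → A) → A) → C): 0.3 ≤ 0.9, so result = 1
((((((((((((((((((B → C) → C) → not A) → A) → A) → C) → C) → C) → C) → B) → A) → A) → A) → not C) → A) → A) → C) → A): 1 > 0.3, so result = 0.3

0.30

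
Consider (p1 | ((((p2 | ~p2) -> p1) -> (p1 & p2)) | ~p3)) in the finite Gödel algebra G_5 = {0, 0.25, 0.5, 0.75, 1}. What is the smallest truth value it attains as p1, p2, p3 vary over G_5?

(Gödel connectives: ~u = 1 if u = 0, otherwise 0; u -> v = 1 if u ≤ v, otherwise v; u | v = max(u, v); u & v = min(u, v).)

0.25

The minimum is attained at p1 = 0.25, p2 = 0, p3 = 0.25:
  ~p2: Gödel ¬ of 0 = 1 (operand is 0)
  (p2 | ~p2) = max(0, 1) = 1
  ((p2 | ~p2) -> p1): 1 > 0.25, so result = 0.25
  (p1 & p2) = min(0.25, 0) = 0
  (((p2 | ~p2) -> p1) -> (p1 & p2)): 0.25 > 0, so result = 0
  ~p3: Gödel ¬ of 0.25 = 0 (operand ≠ 0)
  ((((p2 | ~p2) -> p1) -> (p1 & p2)) | ~p3) = max(0, 0) = 0
  (p1 | ((((p2 | ~p2) -> p1) -> (p1 & p2)) | ~p3)) = max(0.25, 0) = 0.25
Checking all 125 assignments confirms none give a value below 0.25.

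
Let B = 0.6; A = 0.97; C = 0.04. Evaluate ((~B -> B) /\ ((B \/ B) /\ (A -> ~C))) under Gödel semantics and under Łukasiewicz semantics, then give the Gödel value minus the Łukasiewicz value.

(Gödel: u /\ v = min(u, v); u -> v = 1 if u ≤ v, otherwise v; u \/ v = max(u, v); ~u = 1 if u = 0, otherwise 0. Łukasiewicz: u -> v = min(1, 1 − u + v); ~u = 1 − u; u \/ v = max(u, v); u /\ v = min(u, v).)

Gödel evaluation:
  ~B: Gödel ¬ of 0.6 = 0 (operand ≠ 0)
  (~B -> B): 0 ≤ 0.6, so result = 1
  (B \/ B) = max(0.6, 0.6) = 0.6
  ~C: Gödel ¬ of 0.04 = 0 (operand ≠ 0)
  (A -> ~C): 0.97 > 0, so result = 0
  ((B \/ B) /\ (A -> ~C)) = min(0.6, 0) = 0
  ((~B -> B) /\ ((B \/ B) /\ (A -> ~C))) = min(1, 0) = 0
  Gödel value = 0
Łukasiewicz evaluation:
  ~B: Łukasiewicz ¬ gives 1 − 0.6 = 0.4
  (~B -> B): min(1, 1 − 0.4 + 0.6) = 1
  (B \/ B) = max(0.6, 0.6) = 0.6
  ~C: Łukasiewicz ¬ gives 1 − 0.04 = 0.96
  (A -> ~C): min(1, 1 − 0.97 + 0.96) = 0.99
  ((B \/ B) /\ (A -> ~C)) = min(0.6, 0.99) = 0.6
  ((~B -> B) /\ ((B \/ B) /\ (A -> ~C))) = min(1, 0.6) = 0.6
  Łukasiewicz value = 0.6
Difference: 0 − 0.6 = -0.60

-0.60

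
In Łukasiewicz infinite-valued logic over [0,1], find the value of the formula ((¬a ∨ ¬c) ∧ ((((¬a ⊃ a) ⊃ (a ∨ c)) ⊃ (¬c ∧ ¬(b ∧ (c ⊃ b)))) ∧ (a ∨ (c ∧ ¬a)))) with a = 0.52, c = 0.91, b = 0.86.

0.18

¬a: Łukasiewicz ¬ gives 1 − 0.52 = 0.48
¬c: Łukasiewicz ¬ gives 1 − 0.91 = 0.09
(¬a ∨ ¬c) = max(0.48, 0.09) = 0.48
¬a: Łukasiewicz ¬ gives 1 − 0.52 = 0.48
(¬a ⊃ a): min(1, 1 − 0.48 + 0.52) = 1
(a ∨ c) = max(0.52, 0.91) = 0.91
((¬a ⊃ a) ⊃ (a ∨ c)): min(1, 1 − 1 + 0.91) = 0.91
¬c: Łukasiewicz ¬ gives 1 − 0.91 = 0.09
(c ⊃ b): min(1, 1 − 0.91 + 0.86) = 0.95
(b ∧ (c ⊃ b)) = min(0.86, 0.95) = 0.86
¬(b ∧ (c ⊃ b)): Łukasiewicz ¬ gives 1 − 0.86 = 0.14
(¬c ∧ ¬(b ∧ (c ⊃ b))) = min(0.09, 0.14) = 0.09
(((¬a ⊃ a) ⊃ (a ∨ c)) ⊃ (¬c ∧ ¬(b ∧ (c ⊃ b)))): min(1, 1 − 0.91 + 0.09) = 0.18
¬a: Łukasiewicz ¬ gives 1 − 0.52 = 0.48
(c ∧ ¬a) = min(0.91, 0.48) = 0.48
(a ∨ (c ∧ ¬a)) = max(0.52, 0.48) = 0.52
((((¬a ⊃ a) ⊃ (a ∨ c)) ⊃ (¬c ∧ ¬(b ∧ (c ⊃ b)))) ∧ (a ∨ (c ∧ ¬a))) = min(0.18, 0.52) = 0.18
((¬a ∨ ¬c) ∧ ((((¬a ⊃ a) ⊃ (a ∨ c)) ⊃ (¬c ∧ ¬(b ∧ (c ⊃ b)))) ∧ (a ∨ (c ∧ ¬a)))) = min(0.48, 0.18) = 0.18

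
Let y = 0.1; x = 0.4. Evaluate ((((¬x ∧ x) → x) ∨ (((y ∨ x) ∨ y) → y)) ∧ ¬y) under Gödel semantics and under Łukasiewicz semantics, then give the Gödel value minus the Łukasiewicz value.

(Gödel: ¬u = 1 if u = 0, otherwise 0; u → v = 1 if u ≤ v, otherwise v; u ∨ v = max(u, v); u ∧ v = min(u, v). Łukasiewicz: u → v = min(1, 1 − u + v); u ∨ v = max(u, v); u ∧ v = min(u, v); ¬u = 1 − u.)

Gödel evaluation:
  ¬x: Gödel ¬ of 0.4 = 0 (operand ≠ 0)
  (¬x ∧ x) = min(0, 0.4) = 0
  ((¬x ∧ x) → x): 0 ≤ 0.4, so result = 1
  (y ∨ x) = max(0.1, 0.4) = 0.4
  ((y ∨ x) ∨ y) = max(0.4, 0.1) = 0.4
  (((y ∨ x) ∨ y) → y): 0.4 > 0.1, so result = 0.1
  (((¬x ∧ x) → x) ∨ (((y ∨ x) ∨ y) → y)) = max(1, 0.1) = 1
  ¬y: Gödel ¬ of 0.1 = 0 (operand ≠ 0)
  ((((¬x ∧ x) → x) ∨ (((y ∨ x) ∨ y) → y)) ∧ ¬y) = min(1, 0) = 0
  Gödel value = 0
Łukasiewicz evaluation:
  ¬x: Łukasiewicz ¬ gives 1 − 0.4 = 0.6
  (¬x ∧ x) = min(0.6, 0.4) = 0.4
  ((¬x ∧ x) → x): min(1, 1 − 0.4 + 0.4) = 1
  (y ∨ x) = max(0.1, 0.4) = 0.4
  ((y ∨ x) ∨ y) = max(0.4, 0.1) = 0.4
  (((y ∨ x) ∨ y) → y): min(1, 1 − 0.4 + 0.1) = 0.7
  (((¬x ∧ x) → x) ∨ (((y ∨ x) ∨ y) → y)) = max(1, 0.7) = 1
  ¬y: Łukasiewicz ¬ gives 1 − 0.1 = 0.9
  ((((¬x ∧ x) → x) ∨ (((y ∨ x) ∨ y) → y)) ∧ ¬y) = min(1, 0.9) = 0.9
  Łukasiewicz value = 0.9
Difference: 0 − 0.9 = -0.90

-0.90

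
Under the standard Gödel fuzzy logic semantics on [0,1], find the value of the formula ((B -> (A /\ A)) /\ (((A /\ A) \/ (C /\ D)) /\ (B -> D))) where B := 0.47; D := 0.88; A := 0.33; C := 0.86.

0.33

(A /\ A) = min(0.33, 0.33) = 0.33
(B -> (A /\ A)): 0.47 > 0.33, so result = 0.33
(A /\ A) = min(0.33, 0.33) = 0.33
(C /\ D) = min(0.86, 0.88) = 0.86
((A /\ A) \/ (C /\ D)) = max(0.33, 0.86) = 0.86
(B -> D): 0.47 ≤ 0.88, so result = 1
(((A /\ A) \/ (C /\ D)) /\ (B -> D)) = min(0.86, 1) = 0.86
((B -> (A /\ A)) /\ (((A /\ A) \/ (C /\ D)) /\ (B -> D))) = min(0.33, 0.86) = 0.33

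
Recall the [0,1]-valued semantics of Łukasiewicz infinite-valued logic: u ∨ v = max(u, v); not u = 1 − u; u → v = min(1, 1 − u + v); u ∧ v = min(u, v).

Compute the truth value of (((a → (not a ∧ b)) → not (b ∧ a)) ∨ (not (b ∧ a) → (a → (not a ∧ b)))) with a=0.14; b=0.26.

not a: Łukasiewicz ¬ gives 1 − 0.14 = 0.86
(not a ∧ b) = min(0.86, 0.26) = 0.26
(a → (not a ∧ b)): min(1, 1 − 0.14 + 0.26) = 1
(b ∧ a) = min(0.26, 0.14) = 0.14
not (b ∧ a): Łukasiewicz ¬ gives 1 − 0.14 = 0.86
((a → (not a ∧ b)) → not (b ∧ a)): min(1, 1 − 1 + 0.86) = 0.86
(b ∧ a) = min(0.26, 0.14) = 0.14
not (b ∧ a): Łukasiewicz ¬ gives 1 − 0.14 = 0.86
not a: Łukasiewicz ¬ gives 1 − 0.14 = 0.86
(not a ∧ b) = min(0.86, 0.26) = 0.26
(a → (not a ∧ b)): min(1, 1 − 0.14 + 0.26) = 1
(not (b ∧ a) → (a → (not a ∧ b))): min(1, 1 − 0.86 + 1) = 1
(((a → (not a ∧ b)) → not (b ∧ a)) ∨ (not (b ∧ a) → (a → (not a ∧ b)))) = max(0.86, 1) = 1

1.00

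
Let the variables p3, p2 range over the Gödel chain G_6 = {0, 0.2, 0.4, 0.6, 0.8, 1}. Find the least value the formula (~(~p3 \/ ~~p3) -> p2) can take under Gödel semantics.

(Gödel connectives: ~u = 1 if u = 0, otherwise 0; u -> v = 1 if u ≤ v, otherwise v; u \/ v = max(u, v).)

1.00

Every assignment gives 1. For instance at p3 = 0, p2 = 0:
  ~p3: Gödel ¬ of 0 = 1 (operand is 0)
  ~p3: Gödel ¬ of 0 = 1 (operand is 0)
  ~~p3: Gödel ¬ of 1 = 0 (operand ≠ 0)
  (~p3 \/ ~~p3) = max(1, 0) = 1
  ~(~p3 \/ ~~p3): Gödel ¬ of 1 = 0 (operand ≠ 0)
  (~(~p3 \/ ~~p3) -> p2): 0 ≤ 0, so result = 1
All 36 assignments give value 1 — the formula is a G_6-tautology.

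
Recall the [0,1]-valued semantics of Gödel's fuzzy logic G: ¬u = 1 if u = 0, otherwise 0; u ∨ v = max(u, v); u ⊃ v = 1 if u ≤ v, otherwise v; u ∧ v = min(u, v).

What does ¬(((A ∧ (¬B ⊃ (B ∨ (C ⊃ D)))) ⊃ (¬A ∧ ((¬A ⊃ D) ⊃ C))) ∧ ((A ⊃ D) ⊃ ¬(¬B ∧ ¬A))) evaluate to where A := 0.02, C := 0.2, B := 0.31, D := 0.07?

¬B: Gödel ¬ of 0.31 = 0 (operand ≠ 0)
(C ⊃ D): 0.2 > 0.07, so result = 0.07
(B ∨ (C ⊃ D)) = max(0.31, 0.07) = 0.31
(¬B ⊃ (B ∨ (C ⊃ D))): 0 ≤ 0.31, so result = 1
(A ∧ (¬B ⊃ (B ∨ (C ⊃ D)))) = min(0.02, 1) = 0.02
¬A: Gödel ¬ of 0.02 = 0 (operand ≠ 0)
¬A: Gödel ¬ of 0.02 = 0 (operand ≠ 0)
(¬A ⊃ D): 0 ≤ 0.07, so result = 1
((¬A ⊃ D) ⊃ C): 1 > 0.2, so result = 0.2
(¬A ∧ ((¬A ⊃ D) ⊃ C)) = min(0, 0.2) = 0
((A ∧ (¬B ⊃ (B ∨ (C ⊃ D)))) ⊃ (¬A ∧ ((¬A ⊃ D) ⊃ C))): 0.02 > 0, so result = 0
(A ⊃ D): 0.02 ≤ 0.07, so result = 1
¬B: Gödel ¬ of 0.31 = 0 (operand ≠ 0)
¬A: Gödel ¬ of 0.02 = 0 (operand ≠ 0)
(¬B ∧ ¬A) = min(0, 0) = 0
¬(¬B ∧ ¬A): Gödel ¬ of 0 = 1 (operand is 0)
((A ⊃ D) ⊃ ¬(¬B ∧ ¬A)): 1 ≤ 1, so result = 1
(((A ∧ (¬B ⊃ (B ∨ (C ⊃ D)))) ⊃ (¬A ∧ ((¬A ⊃ D) ⊃ C))) ∧ ((A ⊃ D) ⊃ ¬(¬B ∧ ¬A))) = min(0, 1) = 0
¬(((A ∧ (¬B ⊃ (B ∨ (C ⊃ D)))) ⊃ (¬A ∧ ((¬A ⊃ D) ⊃ C))) ∧ ((A ⊃ D) ⊃ ¬(¬B ∧ ¬A))): Gödel ¬ of 0 = 1 (operand is 0)

1.00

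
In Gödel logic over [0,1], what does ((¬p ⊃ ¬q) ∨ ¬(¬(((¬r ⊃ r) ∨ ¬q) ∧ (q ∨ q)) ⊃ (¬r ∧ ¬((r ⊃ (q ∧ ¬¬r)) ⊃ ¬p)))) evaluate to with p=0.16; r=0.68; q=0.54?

¬p: Gödel ¬ of 0.16 = 0 (operand ≠ 0)
¬q: Gödel ¬ of 0.54 = 0 (operand ≠ 0)
(¬p ⊃ ¬q): 0 ≤ 0, so result = 1
¬r: Gödel ¬ of 0.68 = 0 (operand ≠ 0)
(¬r ⊃ r): 0 ≤ 0.68, so result = 1
¬q: Gödel ¬ of 0.54 = 0 (operand ≠ 0)
((¬r ⊃ r) ∨ ¬q) = max(1, 0) = 1
(q ∨ q) = max(0.54, 0.54) = 0.54
(((¬r ⊃ r) ∨ ¬q) ∧ (q ∨ q)) = min(1, 0.54) = 0.54
¬(((¬r ⊃ r) ∨ ¬q) ∧ (q ∨ q)): Gödel ¬ of 0.54 = 0 (operand ≠ 0)
¬r: Gödel ¬ of 0.68 = 0 (operand ≠ 0)
¬r: Gödel ¬ of 0.68 = 0 (operand ≠ 0)
¬¬r: Gödel ¬ of 0 = 1 (operand is 0)
(q ∧ ¬¬r) = min(0.54, 1) = 0.54
(r ⊃ (q ∧ ¬¬r)): 0.68 > 0.54, so result = 0.54
¬p: Gödel ¬ of 0.16 = 0 (operand ≠ 0)
((r ⊃ (q ∧ ¬¬r)) ⊃ ¬p): 0.54 > 0, so result = 0
¬((r ⊃ (q ∧ ¬¬r)) ⊃ ¬p): Gödel ¬ of 0 = 1 (operand is 0)
(¬r ∧ ¬((r ⊃ (q ∧ ¬¬r)) ⊃ ¬p)) = min(0, 1) = 0
(¬(((¬r ⊃ r) ∨ ¬q) ∧ (q ∨ q)) ⊃ (¬r ∧ ¬((r ⊃ (q ∧ ¬¬r)) ⊃ ¬p))): 0 ≤ 0, so result = 1
¬(¬(((¬r ⊃ r) ∨ ¬q) ∧ (q ∨ q)) ⊃ (¬r ∧ ¬((r ⊃ (q ∧ ¬¬r)) ⊃ ¬p))): Gödel ¬ of 1 = 0 (operand ≠ 0)
((¬p ⊃ ¬q) ∨ ¬(¬(((¬r ⊃ r) ∨ ¬q) ∧ (q ∨ q)) ⊃ (¬r ∧ ¬((r ⊃ (q ∧ ¬¬r)) ⊃ ¬p)))) = max(1, 0) = 1

1.00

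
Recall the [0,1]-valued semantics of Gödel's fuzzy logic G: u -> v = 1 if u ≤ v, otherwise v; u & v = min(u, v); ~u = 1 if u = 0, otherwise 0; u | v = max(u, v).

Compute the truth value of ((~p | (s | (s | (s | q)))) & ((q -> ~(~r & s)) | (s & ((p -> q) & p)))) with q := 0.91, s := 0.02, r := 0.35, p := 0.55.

~p: Gödel ¬ of 0.55 = 0 (operand ≠ 0)
(s | q) = max(0.02, 0.91) = 0.91
(s | (s | q)) = max(0.02, 0.91) = 0.91
(s | (s | (s | q))) = max(0.02, 0.91) = 0.91
(~p | (s | (s | (s | q)))) = max(0, 0.91) = 0.91
~r: Gödel ¬ of 0.35 = 0 (operand ≠ 0)
(~r & s) = min(0, 0.02) = 0
~(~r & s): Gödel ¬ of 0 = 1 (operand is 0)
(q -> ~(~r & s)): 0.91 ≤ 1, so result = 1
(p -> q): 0.55 ≤ 0.91, so result = 1
((p -> q) & p) = min(1, 0.55) = 0.55
(s & ((p -> q) & p)) = min(0.02, 0.55) = 0.02
((q -> ~(~r & s)) | (s & ((p -> q) & p))) = max(1, 0.02) = 1
((~p | (s | (s | (s | q)))) & ((q -> ~(~r & s)) | (s & ((p -> q) & p)))) = min(0.91, 1) = 0.91

0.91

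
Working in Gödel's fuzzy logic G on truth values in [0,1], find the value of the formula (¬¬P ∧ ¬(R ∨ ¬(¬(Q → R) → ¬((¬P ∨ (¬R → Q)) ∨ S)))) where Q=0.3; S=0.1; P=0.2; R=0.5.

0.00

¬P: Gödel ¬ of 0.2 = 0 (operand ≠ 0)
¬¬P: Gödel ¬ of 0 = 1 (operand is 0)
(Q → R): 0.3 ≤ 0.5, so result = 1
¬(Q → R): Gödel ¬ of 1 = 0 (operand ≠ 0)
¬P: Gödel ¬ of 0.2 = 0 (operand ≠ 0)
¬R: Gödel ¬ of 0.5 = 0 (operand ≠ 0)
(¬R → Q): 0 ≤ 0.3, so result = 1
(¬P ∨ (¬R → Q)) = max(0, 1) = 1
((¬P ∨ (¬R → Q)) ∨ S) = max(1, 0.1) = 1
¬((¬P ∨ (¬R → Q)) ∨ S): Gödel ¬ of 1 = 0 (operand ≠ 0)
(¬(Q → R) → ¬((¬P ∨ (¬R → Q)) ∨ S)): 0 ≤ 0, so result = 1
¬(¬(Q → R) → ¬((¬P ∨ (¬R → Q)) ∨ S)): Gödel ¬ of 1 = 0 (operand ≠ 0)
(R ∨ ¬(¬(Q → R) → ¬((¬P ∨ (¬R → Q)) ∨ S))) = max(0.5, 0) = 0.5
¬(R ∨ ¬(¬(Q → R) → ¬((¬P ∨ (¬R → Q)) ∨ S))): Gödel ¬ of 0.5 = 0 (operand ≠ 0)
(¬¬P ∧ ¬(R ∨ ¬(¬(Q → R) → ¬((¬P ∨ (¬R → Q)) ∨ S)))) = min(1, 0) = 0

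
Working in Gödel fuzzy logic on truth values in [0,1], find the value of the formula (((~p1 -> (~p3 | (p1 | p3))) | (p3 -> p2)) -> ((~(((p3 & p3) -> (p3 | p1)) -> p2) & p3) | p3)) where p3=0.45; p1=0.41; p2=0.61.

0.45

~p1: Gödel ¬ of 0.41 = 0 (operand ≠ 0)
~p3: Gödel ¬ of 0.45 = 0 (operand ≠ 0)
(p1 | p3) = max(0.41, 0.45) = 0.45
(~p3 | (p1 | p3)) = max(0, 0.45) = 0.45
(~p1 -> (~p3 | (p1 | p3))): 0 ≤ 0.45, so result = 1
(p3 -> p2): 0.45 ≤ 0.61, so result = 1
((~p1 -> (~p3 | (p1 | p3))) | (p3 -> p2)) = max(1, 1) = 1
(p3 & p3) = min(0.45, 0.45) = 0.45
(p3 | p1) = max(0.45, 0.41) = 0.45
((p3 & p3) -> (p3 | p1)): 0.45 ≤ 0.45, so result = 1
(((p3 & p3) -> (p3 | p1)) -> p2): 1 > 0.61, so result = 0.61
~(((p3 & p3) -> (p3 | p1)) -> p2): Gödel ¬ of 0.61 = 0 (operand ≠ 0)
(~(((p3 & p3) -> (p3 | p1)) -> p2) & p3) = min(0, 0.45) = 0
((~(((p3 & p3) -> (p3 | p1)) -> p2) & p3) | p3) = max(0, 0.45) = 0.45
(((~p1 -> (~p3 | (p1 | p3))) | (p3 -> p2)) -> ((~(((p3 & p3) -> (p3 | p1)) -> p2) & p3) | p3)): 1 > 0.45, so result = 0.45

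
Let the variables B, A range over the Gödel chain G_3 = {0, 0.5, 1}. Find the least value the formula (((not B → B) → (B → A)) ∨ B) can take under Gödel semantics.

0.50

The minimum is attained at B = 0.5, A = 0:
  not B: Gödel ¬ of 0.5 = 0 (operand ≠ 0)
  (not B → B): 0 ≤ 0.5, so result = 1
  (B → A): 0.5 > 0, so result = 0
  ((not B → B) → (B → A)): 1 > 0, so result = 0
  (((not B → B) → (B → A)) ∨ B) = max(0, 0.5) = 0.5
Checking all 9 assignments confirms none give a value below 0.50.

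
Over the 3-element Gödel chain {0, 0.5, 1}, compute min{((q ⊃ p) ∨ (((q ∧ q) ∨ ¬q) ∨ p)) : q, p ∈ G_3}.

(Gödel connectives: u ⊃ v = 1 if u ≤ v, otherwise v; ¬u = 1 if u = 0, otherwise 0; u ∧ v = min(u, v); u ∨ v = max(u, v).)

The minimum is attained at q = 0.5, p = 0:
  (q ⊃ p): 0.5 > 0, so result = 0
  (q ∧ q) = min(0.5, 0.5) = 0.5
  ¬q: Gödel ¬ of 0.5 = 0 (operand ≠ 0)
  ((q ∧ q) ∨ ¬q) = max(0.5, 0) = 0.5
  (((q ∧ q) ∨ ¬q) ∨ p) = max(0.5, 0) = 0.5
  ((q ⊃ p) ∨ (((q ∧ q) ∨ ¬q) ∨ p)) = max(0, 0.5) = 0.5
Checking all 9 assignments confirms none give a value below 0.50.

0.50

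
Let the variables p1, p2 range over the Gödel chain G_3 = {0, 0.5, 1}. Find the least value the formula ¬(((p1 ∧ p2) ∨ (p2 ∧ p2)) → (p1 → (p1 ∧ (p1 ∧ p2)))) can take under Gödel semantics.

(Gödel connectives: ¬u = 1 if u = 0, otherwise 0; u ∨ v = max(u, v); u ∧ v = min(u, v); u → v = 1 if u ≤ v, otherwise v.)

The minimum is attained at p1 = 0, p2 = 0:
  (p1 ∧ p2) = min(0, 0) = 0
  (p2 ∧ p2) = min(0, 0) = 0
  ((p1 ∧ p2) ∨ (p2 ∧ p2)) = max(0, 0) = 0
  (p1 ∧ p2) = min(0, 0) = 0
  (p1 ∧ (p1 ∧ p2)) = min(0, 0) = 0
  (p1 → (p1 ∧ (p1 ∧ p2))): 0 ≤ 0, so result = 1
  (((p1 ∧ p2) ∨ (p2 ∧ p2)) → (p1 → (p1 ∧ (p1 ∧ p2)))): 0 ≤ 1, so result = 1
  ¬(((p1 ∧ p2) ∨ (p2 ∧ p2)) → (p1 → (p1 ∧ (p1 ∧ p2)))): Gödel ¬ of 1 = 0 (operand ≠ 0)
Checking all 9 assignments confirms none give a value below 0.00.

0.00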